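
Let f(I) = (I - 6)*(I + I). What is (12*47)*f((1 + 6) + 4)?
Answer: 62040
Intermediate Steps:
f(I) = 2*I*(-6 + I) (f(I) = (-6 + I)*(2*I) = 2*I*(-6 + I))
(12*47)*f((1 + 6) + 4) = (12*47)*(2*((1 + 6) + 4)*(-6 + ((1 + 6) + 4))) = 564*(2*(7 + 4)*(-6 + (7 + 4))) = 564*(2*11*(-6 + 11)) = 564*(2*11*5) = 564*110 = 62040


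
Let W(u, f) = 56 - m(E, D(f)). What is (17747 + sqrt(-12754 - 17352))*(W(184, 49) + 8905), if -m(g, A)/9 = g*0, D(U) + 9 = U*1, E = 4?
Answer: 159030867 + 8961*I*sqrt(30106) ≈ 1.5903e+8 + 1.5548e+6*I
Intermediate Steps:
D(U) = -9 + U (D(U) = -9 + U*1 = -9 + U)
m(g, A) = 0 (m(g, A) = -9*g*0 = -9*0 = 0)
W(u, f) = 56 (W(u, f) = 56 - 1*0 = 56 + 0 = 56)
(17747 + sqrt(-12754 - 17352))*(W(184, 49) + 8905) = (17747 + sqrt(-12754 - 17352))*(56 + 8905) = (17747 + sqrt(-30106))*8961 = (17747 + I*sqrt(30106))*8961 = 159030867 + 8961*I*sqrt(30106)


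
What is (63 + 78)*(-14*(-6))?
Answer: 11844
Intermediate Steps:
(63 + 78)*(-14*(-6)) = 141*84 = 11844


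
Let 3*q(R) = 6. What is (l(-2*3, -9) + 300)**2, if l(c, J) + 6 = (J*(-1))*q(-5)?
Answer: 97344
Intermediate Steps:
q(R) = 2 (q(R) = (1/3)*6 = 2)
l(c, J) = -6 - 2*J (l(c, J) = -6 + (J*(-1))*2 = -6 - J*2 = -6 - 2*J)
(l(-2*3, -9) + 300)**2 = ((-6 - 2*(-9)) + 300)**2 = ((-6 + 18) + 300)**2 = (12 + 300)**2 = 312**2 = 97344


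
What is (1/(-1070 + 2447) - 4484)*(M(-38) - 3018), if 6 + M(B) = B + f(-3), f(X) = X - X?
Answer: 18906217954/1377 ≈ 1.3730e+7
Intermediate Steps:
f(X) = 0
M(B) = -6 + B (M(B) = -6 + (B + 0) = -6 + B)
(1/(-1070 + 2447) - 4484)*(M(-38) - 3018) = (1/(-1070 + 2447) - 4484)*((-6 - 38) - 3018) = (1/1377 - 4484)*(-44 - 3018) = (1/1377 - 4484)*(-3062) = -6174467/1377*(-3062) = 18906217954/1377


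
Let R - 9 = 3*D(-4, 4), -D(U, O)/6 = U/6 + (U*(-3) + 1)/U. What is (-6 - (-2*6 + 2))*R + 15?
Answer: 333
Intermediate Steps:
D(U, O) = -U - 6*(1 - 3*U)/U (D(U, O) = -6*(U/6 + (U*(-3) + 1)/U) = -6*(U*(⅙) + (-3*U + 1)/U) = -6*(U/6 + (1 - 3*U)/U) = -U - 6*(1 - 3*U)/U)
R = 159/2 (R = 9 + 3*(18 - 1*(-4) - 6/(-4)) = 9 + 3*(18 + 4 - 6*(-¼)) = 9 + 3*(18 + 4 + 3/2) = 9 + 3*(47/2) = 9 + 141/2 = 159/2 ≈ 79.500)
(-6 - (-2*6 + 2))*R + 15 = (-6 - (-2*6 + 2))*(159/2) + 15 = (-6 - (-12 + 2))*(159/2) + 15 = (-6 - 1*(-10))*(159/2) + 15 = (-6 + 10)*(159/2) + 15 = 4*(159/2) + 15 = 318 + 15 = 333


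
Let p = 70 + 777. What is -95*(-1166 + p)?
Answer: 30305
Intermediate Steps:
p = 847
-95*(-1166 + p) = -95*(-1166 + 847) = -95*(-319) = 30305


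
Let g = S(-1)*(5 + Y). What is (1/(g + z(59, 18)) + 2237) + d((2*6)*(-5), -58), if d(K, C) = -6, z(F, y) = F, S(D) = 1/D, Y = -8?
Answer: 138323/62 ≈ 2231.0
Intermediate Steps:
g = 3 (g = (5 - 8)/(-1) = -1*(-3) = 3)
(1/(g + z(59, 18)) + 2237) + d((2*6)*(-5), -58) = (1/(3 + 59) + 2237) - 6 = (1/62 + 2237) - 6 = 138695/62 - 6 = 138323/62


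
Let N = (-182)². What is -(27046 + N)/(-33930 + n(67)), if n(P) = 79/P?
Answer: 4031390/2273231 ≈ 1.7734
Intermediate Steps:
N = 33124
-(27046 + N)/(-33930 + n(67)) = -(27046 + 33124)/(-33930 + 79/67) = -60170/(-33930 + 79*(1/67)) = -60170/(-33930 + 79/67) = -60170/(-2273231/67) = -60170*(-67)/2273231 = -1*(-4031390/2273231) = 4031390/2273231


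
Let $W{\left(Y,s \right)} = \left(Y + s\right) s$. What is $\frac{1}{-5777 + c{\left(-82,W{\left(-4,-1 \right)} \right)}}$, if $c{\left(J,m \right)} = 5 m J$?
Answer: $- \frac{1}{7827} \approx -0.00012776$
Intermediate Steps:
$W{\left(Y,s \right)} = s \left(Y + s\right)$
$c{\left(J,m \right)} = 5 J m$
$\frac{1}{-5777 + c{\left(-82,W{\left(-4,-1 \right)} \right)}} = \frac{1}{-5777 + 5 \left(-82\right) \left(- (-4 - 1)\right)} = \frac{1}{-5777 + 5 \left(-82\right) \left(\left(-1\right) \left(-5\right)\right)} = \frac{1}{-5777 + 5 \left(-82\right) 5} = \frac{1}{-5777 - 2050} = \frac{1}{-7827} = - \frac{1}{7827}$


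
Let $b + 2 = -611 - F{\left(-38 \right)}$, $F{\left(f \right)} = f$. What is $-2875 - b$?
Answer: $-2300$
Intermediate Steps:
$b = -575$ ($b = -2 - 573 = -575$)
$-2875 - b = -2875 - -575 = -2875 + 575 = -2300$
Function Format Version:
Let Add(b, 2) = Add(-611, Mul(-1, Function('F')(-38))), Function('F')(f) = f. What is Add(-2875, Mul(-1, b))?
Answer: -2300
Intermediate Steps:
b = -575 (b = Add(-2, Add(-611, Mul(-1, -38))) = Add(-2, Add(-611, 38)) = Add(-2, -573) = -575)
Add(-2875, Mul(-1, b)) = Add(-2875, Mul(-1, -575)) = Add(-2875, 575) = -2300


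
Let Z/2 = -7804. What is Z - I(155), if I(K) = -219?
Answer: -15389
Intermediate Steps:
Z = -15608 (Z = 2*(-7804) = -15608)
Z - I(155) = -15608 - 1*(-219) = -15608 + 219 = -15389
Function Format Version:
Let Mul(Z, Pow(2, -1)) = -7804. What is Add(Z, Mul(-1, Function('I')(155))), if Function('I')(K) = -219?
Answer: -15389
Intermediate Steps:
Z = -15608 (Z = Mul(2, -7804) = -15608)
Add(Z, Mul(-1, Function('I')(155))) = Add(-15608, Mul(-1, -219)) = Add(-15608, 219) = -15389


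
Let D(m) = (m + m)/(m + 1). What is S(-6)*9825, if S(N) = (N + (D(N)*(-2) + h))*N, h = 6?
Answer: 282960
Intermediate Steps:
D(m) = 2*m/(1 + m) (D(m) = (2*m)/(1 + m) = 2*m/(1 + m))
S(N) = N*(6 + N - 4*N/(1 + N)) (S(N) = (N + ((2*N/(1 + N))*(-2) + 6))*N = (N + (-4*N/(1 + N) + 6))*N = (N + (6 - 4*N/(1 + N)))*N = (6 + N - 4*N/(1 + N))*N = N*(6 + N - 4*N/(1 + N)))
S(-6)*9825 = -6*(6 + (-6)² + 3*(-6))/(1 - 6)*9825 = -6*(6 + 36 - 18)/(-5)*9825 = -6*(-⅕)*24*9825 = (144/5)*9825 = 282960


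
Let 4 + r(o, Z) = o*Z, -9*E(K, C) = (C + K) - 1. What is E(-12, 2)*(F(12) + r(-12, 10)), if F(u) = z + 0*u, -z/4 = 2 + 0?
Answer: -484/3 ≈ -161.33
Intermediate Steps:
z = -8 (z = -4*(2 + 0) = -4*2 = -8)
E(K, C) = ⅑ - C/9 - K/9 (E(K, C) = -((C + K) - 1)/9 = -(-1 + C + K)/9 = ⅑ - C/9 - K/9)
r(o, Z) = -4 + Z*o (r(o, Z) = -4 + o*Z = -4 + Z*o)
F(u) = -8 (F(u) = -8 + 0*u = -8 + 0 = -8)
E(-12, 2)*(F(12) + r(-12, 10)) = (⅑ - ⅑*2 - ⅑*(-12))*(-8 + (-4 + 10*(-12))) = (⅑ - 2/9 + 4/3)*(-8 + (-4 - 120)) = 11*(-8 - 124)/9 = (11/9)*(-132) = -484/3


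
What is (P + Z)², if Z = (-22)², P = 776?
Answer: 1587600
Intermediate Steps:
Z = 484
(P + Z)² = (776 + 484)² = 1260² = 1587600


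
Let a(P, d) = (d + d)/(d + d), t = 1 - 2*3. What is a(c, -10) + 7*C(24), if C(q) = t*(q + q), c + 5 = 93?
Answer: -1679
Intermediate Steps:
t = -5 (t = 1 - 6 = -5)
c = 88 (c = -5 + 93 = 88)
C(q) = -10*q (C(q) = -5*(q + q) = -10*q)
a(P, d) = 1 (a(P, d) = (2*d)/((2*d)) = (2*d)*(1/(2*d)) = 1)
a(c, -10) + 7*C(24) = 1 + 7*(-10*24) = 1 + 7*(-240) = 1 - 1680 = -1679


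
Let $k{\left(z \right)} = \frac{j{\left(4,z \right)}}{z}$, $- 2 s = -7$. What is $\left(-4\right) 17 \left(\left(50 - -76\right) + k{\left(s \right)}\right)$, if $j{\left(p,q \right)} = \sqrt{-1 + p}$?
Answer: $-8568 - \frac{136 \sqrt{3}}{7} \approx -8601.7$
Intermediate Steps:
$s = \frac{7}{2}$ ($s = \left(- \frac{1}{2}\right) \left(-7\right) = \frac{7}{2} \approx 3.5$)
$k{\left(z \right)} = \frac{\sqrt{3}}{z}$ ($k{\left(z \right)} = \frac{\sqrt{-1 + 4}}{z} = \frac{\sqrt{3}}{z}$)
$\left(-4\right) 17 \left(\left(50 - -76\right) + k{\left(s \right)}\right) = \left(-4\right) 17 \left(\left(50 - -76\right) + \frac{\sqrt{3}}{\frac{7}{2}}\right) = - 68 \left(\left(50 + 76\right) + \sqrt{3} \cdot \frac{2}{7}\right) = - 68 \left(126 + \frac{2 \sqrt{3}}{7}\right) = -8568 - \frac{136 \sqrt{3}}{7}$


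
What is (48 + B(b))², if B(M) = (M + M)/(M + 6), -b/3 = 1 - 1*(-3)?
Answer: 2704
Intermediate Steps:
b = -12 (b = -3*(1 - 1*(-3)) = -3*(1 + 3) = -3*4 = -12)
B(M) = 2*M/(6 + M) (B(M) = (2*M)/(6 + M) = 2*M/(6 + M))
(48 + B(b))² = (48 + 2*(-12)/(6 - 12))² = (48 + 2*(-12)/(-6))² = (48 + 2*(-12)*(-⅙))² = (48 + 4)² = 52² = 2704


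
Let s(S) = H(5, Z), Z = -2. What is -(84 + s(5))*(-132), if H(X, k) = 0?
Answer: 11088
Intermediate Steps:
s(S) = 0
-(84 + s(5))*(-132) = -(84 + 0)*(-132) = -84*(-132) = -1*(-11088) = 11088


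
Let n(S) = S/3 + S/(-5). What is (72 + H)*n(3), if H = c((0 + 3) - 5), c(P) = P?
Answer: 28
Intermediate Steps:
H = -2 (H = (0 + 3) - 5 = 3 - 5 = -2)
n(S) = 2*S/15 (n(S) = S*(⅓) + S*(-⅕) = S/3 - S/5 = 2*S/15)
(72 + H)*n(3) = (72 - 2)*((2/15)*3) = 70*(⅖) = 28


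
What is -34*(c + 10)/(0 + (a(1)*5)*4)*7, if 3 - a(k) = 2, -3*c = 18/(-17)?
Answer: -616/5 ≈ -123.20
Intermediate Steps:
c = 6/17 (c = -6/(-17) = -6*(-1)/17 = -1/3*(-18/17) = 6/17 ≈ 0.35294)
a(k) = 1 (a(k) = 3 - 1*2 = 3 - 2 = 1)
-34*(c + 10)/(0 + (a(1)*5)*4)*7 = -34*(6/17 + 10)/(0 + (1*5)*4)*7 = -352/(0 + 5*4)*7 = -352/(0 + 20)*7 = -352/20*7 = -34*44/85*7 = -88/5*7 = -616/5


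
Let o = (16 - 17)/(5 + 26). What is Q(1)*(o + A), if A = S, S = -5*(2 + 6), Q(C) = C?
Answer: -1241/31 ≈ -40.032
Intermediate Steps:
o = -1/31 ≈ -0.032258
S = -40 (S = -5*8 = -40)
A = -40
Q(1)*(o + A) = 1*(-1/31 - 40) = 1*(-1241/31) = -1241/31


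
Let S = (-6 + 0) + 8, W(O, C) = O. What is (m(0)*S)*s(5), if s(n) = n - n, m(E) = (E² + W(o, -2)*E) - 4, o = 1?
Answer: 0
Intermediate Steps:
m(E) = -4 + E + E² (m(E) = (E² + 1*E) - 4 = (E² + E) - 4 = (E + E²) - 4 = -4 + E + E²)
S = 2 (S = -6 + 8 = 2)
s(n) = 0
(m(0)*S)*s(5) = ((-4 + 0 + 0²)*2)*0 = ((-4 + 0 + 0)*2)*0 = -4*2*0 = -8*0 = 0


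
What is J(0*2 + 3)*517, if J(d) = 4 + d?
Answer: 3619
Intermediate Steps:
J(0*2 + 3)*517 = (4 + (0*2 + 3))*517 = (4 + (0 + 3))*517 = (4 + 3)*517 = 7*517 = 3619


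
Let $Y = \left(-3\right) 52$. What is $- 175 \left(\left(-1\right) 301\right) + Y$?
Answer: $52519$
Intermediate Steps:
$Y = -156$
$- 175 \left(\left(-1\right) 301\right) + Y = - 175 \left(\left(-1\right) 301\right) - 156 = \left(-175\right) \left(-301\right) - 156 = 52675 - 156 = 52519$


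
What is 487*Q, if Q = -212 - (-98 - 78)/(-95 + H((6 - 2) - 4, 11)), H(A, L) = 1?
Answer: -4895324/47 ≈ -1.0416e+5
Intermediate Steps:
Q = -10052/47 (Q = -212 - (-98 - 78)/(-95 + 1) = -212 - (-176)/(-94) = -212 - (-176)*(-1)/94 = -212 - 1*88/47 = -212 - 88/47 = -10052/47 ≈ -213.87)
487*Q = 487*(-10052/47) = -4895324/47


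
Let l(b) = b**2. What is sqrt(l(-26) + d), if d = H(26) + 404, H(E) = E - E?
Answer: 6*sqrt(30) ≈ 32.863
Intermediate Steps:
H(E) = 0
d = 404 (d = 0 + 404 = 404)
sqrt(l(-26) + d) = sqrt((-26)**2 + 404) = sqrt(676 + 404) = sqrt(1080) = 6*sqrt(30)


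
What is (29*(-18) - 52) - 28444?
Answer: -29018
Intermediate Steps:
(29*(-18) - 52) - 28444 = (-522 - 52) - 28444 = -574 - 28444 = -29018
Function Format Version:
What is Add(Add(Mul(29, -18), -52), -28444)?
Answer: -29018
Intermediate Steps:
Add(Add(Mul(29, -18), -52), -28444) = Add(Add(-522, -52), -28444) = Add(-574, -28444) = -29018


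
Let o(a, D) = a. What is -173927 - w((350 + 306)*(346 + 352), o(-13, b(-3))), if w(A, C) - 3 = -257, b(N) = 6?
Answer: -173673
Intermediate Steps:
w(A, C) = -254 (w(A, C) = 3 - 257 = -254)
-173927 - w((350 + 306)*(346 + 352), o(-13, b(-3))) = -173927 - 1*(-254) = -173927 + 254 = -173673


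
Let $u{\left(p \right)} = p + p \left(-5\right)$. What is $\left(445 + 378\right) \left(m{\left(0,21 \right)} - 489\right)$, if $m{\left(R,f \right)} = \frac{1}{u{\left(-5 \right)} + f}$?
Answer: $- \frac{16499504}{41} \approx -4.0243 \cdot 10^{5}$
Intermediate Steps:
$u{\left(p \right)} = - 4 p$ ($u{\left(p \right)} = p - 5 p = - 4 p$)
$m{\left(R,f \right)} = \frac{1}{20 + f}$ ($m{\left(R,f \right)} = \frac{1}{\left(-4\right) \left(-5\right) + f} = \frac{1}{20 + f}$)
$\left(445 + 378\right) \left(m{\left(0,21 \right)} - 489\right) = \left(445 + 378\right) \left(\frac{1}{20 + 21} - 489\right) = 823 \left(\frac{1}{41} - 489\right) = 823 \left(- \frac{20048}{41}\right) = - \frac{16499504}{41}$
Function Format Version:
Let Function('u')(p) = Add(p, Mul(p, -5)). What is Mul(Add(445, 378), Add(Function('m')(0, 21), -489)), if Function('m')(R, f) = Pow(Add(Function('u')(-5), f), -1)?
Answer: Rational(-16499504, 41) ≈ -4.0243e+5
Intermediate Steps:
Function('u')(p) = Mul(-4, p) (Function('u')(p) = Add(p, Mul(-5, p)) = Mul(-4, p))
Function('m')(R, f) = Pow(Add(20, f), -1) (Function('m')(R, f) = Pow(Add(Mul(-4, -5), f), -1) = Pow(Add(20, f), -1))
Mul(Add(445, 378), Add(Function('m')(0, 21), -489)) = Mul(Add(445, 378), Add(Pow(Add(20, 21), -1), -489)) = Mul(823, Add(Pow(41, -1), -489)) = Mul(823, Add(Rational(1, 41), -489)) = Mul(823, Rational(-20048, 41)) = Rational(-16499504, 41)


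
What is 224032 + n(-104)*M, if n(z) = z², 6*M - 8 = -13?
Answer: 645056/3 ≈ 2.1502e+5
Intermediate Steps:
M = -⅚ (M = 4/3 + (⅙)*(-13) = 4/3 - 13/6 = -⅚ ≈ -0.83333)
224032 + n(-104)*M = 224032 + (-104)²*(-⅚) = 224032 + 10816*(-⅚) = 224032 - 27040/3 = 645056/3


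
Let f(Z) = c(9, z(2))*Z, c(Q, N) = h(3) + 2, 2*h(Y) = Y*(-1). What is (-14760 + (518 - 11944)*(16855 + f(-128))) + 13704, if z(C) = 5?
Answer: -191855022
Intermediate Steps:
h(Y) = -Y/2 (h(Y) = (Y*(-1))/2 = (-Y)/2 = -Y/2)
c(Q, N) = ½ (c(Q, N) = -½*3 + 2 = -3/2 + 2 = ½)
f(Z) = Z/2
(-14760 + (518 - 11944)*(16855 + f(-128))) + 13704 = (-14760 + (518 - 11944)*(16855 + (½)*(-128))) + 13704 = (-14760 - 11426*(16855 - 64)) + 13704 = (-14760 - 11426*16791) + 13704 = (-14760 - 191853966) + 13704 = -191868726 + 13704 = -191855022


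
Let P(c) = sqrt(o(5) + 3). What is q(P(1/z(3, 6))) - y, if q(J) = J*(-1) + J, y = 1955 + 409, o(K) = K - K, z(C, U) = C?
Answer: -2364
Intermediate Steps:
o(K) = 0
P(c) = sqrt(3) (P(c) = sqrt(0 + 3) = sqrt(3))
y = 2364
q(J) = 0 (q(J) = -J + J = 0)
q(P(1/z(3, 6))) - y = 0 - 1*2364 = 0 - 2364 = -2364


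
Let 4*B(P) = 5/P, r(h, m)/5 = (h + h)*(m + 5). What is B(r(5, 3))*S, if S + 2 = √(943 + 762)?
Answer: -1/160 + √1705/320 ≈ 0.12279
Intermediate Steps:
r(h, m) = 10*h*(5 + m) (r(h, m) = 5*((h + h)*(m + 5)) = 5*((2*h)*(5 + m)) = 5*(2*h*(5 + m)) = 10*h*(5 + m))
S = -2 + √1705 (S = -2 + √(943 + 762) = -2 + √1705 ≈ 39.292)
B(P) = 5/(4*P) (B(P) = (5/P)/4 = 5/(4*P))
B(r(5, 3))*S = (5/(4*((10*5*(5 + 3)))))*(-2 + √1705) = (5/(4*((10*5*8))))*(-2 + √1705) = ((5/4)/400)*(-2 + √1705) = ((5/4)*(1/400))*(-2 + √1705) = (-2 + √1705)/320 = -1/160 + √1705/320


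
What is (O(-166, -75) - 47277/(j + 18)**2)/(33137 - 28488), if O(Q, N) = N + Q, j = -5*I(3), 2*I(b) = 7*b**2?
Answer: -701807/13403067 ≈ -0.052362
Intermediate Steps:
I(b) = 7*b**2/2 (I(b) = (7*b**2)/2 = 7*b**2/2)
j = -315/2 (j = -35*3**2/2 = -35*9/2 = -5*63/2 = -315/2 ≈ -157.50)
(O(-166, -75) - 47277/(j + 18)**2)/(33137 - 28488) = ((-75 - 166) - 47277/(-315/2 + 18)**2)/(33137 - 28488) = (-241 - 47277/((-279/2)**2))/4649 = (-241 - 47277/77841/4)*(1/4649) = (-241 - 47277*4/77841)*(1/4649) = (-241 - 7004/2883)*(1/4649) = -701807/2883*1/4649 = -701807/13403067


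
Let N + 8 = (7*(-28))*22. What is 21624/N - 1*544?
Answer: -98821/180 ≈ -549.01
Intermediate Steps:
N = -4320 (N = -8 + (7*(-28))*22 = -8 - 196*22 = -8 - 4312 = -4320)
21624/N - 1*544 = 21624/(-4320) - 1*544 = 21624*(-1/4320) - 544 = -901/180 - 544 = -98821/180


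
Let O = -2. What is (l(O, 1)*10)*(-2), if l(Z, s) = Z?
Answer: 40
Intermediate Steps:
(l(O, 1)*10)*(-2) = -2*10*(-2) = -20*(-2) = 40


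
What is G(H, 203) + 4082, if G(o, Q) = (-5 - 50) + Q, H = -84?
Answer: 4230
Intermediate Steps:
G(o, Q) = -55 + Q
G(H, 203) + 4082 = (-55 + 203) + 4082 = 148 + 4082 = 4230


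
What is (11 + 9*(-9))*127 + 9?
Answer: -8881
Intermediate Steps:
(11 + 9*(-9))*127 + 9 = (11 - 81)*127 + 9 = -70*127 + 9 = -8890 + 9 = -8881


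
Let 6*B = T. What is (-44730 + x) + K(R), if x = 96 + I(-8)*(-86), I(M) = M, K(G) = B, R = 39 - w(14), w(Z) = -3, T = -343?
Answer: -264019/6 ≈ -44003.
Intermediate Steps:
B = -343/6 (B = (1/6)*(-343) = -343/6 ≈ -57.167)
R = 42 (R = 39 - 1*(-3) = 39 + 3 = 42)
K(G) = -343/6
x = 784 (x = 96 - 8*(-86) = 96 + 688 = 784)
(-44730 + x) + K(R) = (-44730 + 784) - 343/6 = -43946 - 343/6 = -264019/6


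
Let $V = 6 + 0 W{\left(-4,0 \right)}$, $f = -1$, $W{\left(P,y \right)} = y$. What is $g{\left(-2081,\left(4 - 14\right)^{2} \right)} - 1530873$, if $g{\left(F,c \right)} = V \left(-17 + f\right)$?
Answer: $-1530981$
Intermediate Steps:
$V = 6$ ($V = 6 + 0 \cdot 0 = 6 + 0 = 6$)
$g{\left(F,c \right)} = -108$ ($g{\left(F,c \right)} = 6 \left(-17 - 1\right) = 6 \left(-18\right) = -108$)
$g{\left(-2081,\left(4 - 14\right)^{2} \right)} - 1530873 = -108 - 1530873 = -1530981$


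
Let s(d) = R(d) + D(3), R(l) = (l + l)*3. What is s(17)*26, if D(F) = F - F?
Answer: 2652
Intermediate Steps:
D(F) = 0
R(l) = 6*l (R(l) = (2*l)*3 = 6*l)
s(d) = 6*d (s(d) = 6*d + 0 = 6*d)
s(17)*26 = (6*17)*26 = 102*26 = 2652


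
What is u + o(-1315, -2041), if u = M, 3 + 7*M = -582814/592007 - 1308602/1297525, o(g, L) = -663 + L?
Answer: -14543262760199989/5377007178725 ≈ -2704.7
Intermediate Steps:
M = -3835348927589/5377007178725 (M = -3/7 + (-582814/592007 - 1308602/1297525)/7 = -3/7 + (⅐)*(-1530917279564/768143882675) = -3/7 - 1530917279564/5377007178725 = -3835348927589/5377007178725 ≈ -0.71329)
u = -3835348927589/5377007178725 ≈ -0.71329
u + o(-1315, -2041) = -3835348927589/5377007178725 + (-663 - 2041) = -3835348927589/5377007178725 - 2704 = -14543262760199989/5377007178725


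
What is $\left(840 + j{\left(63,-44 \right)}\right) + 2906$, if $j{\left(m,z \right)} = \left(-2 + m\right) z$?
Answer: $1062$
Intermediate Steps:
$j{\left(m,z \right)} = z \left(-2 + m\right)$
$\left(840 + j{\left(63,-44 \right)}\right) + 2906 = \left(840 - 44 \left(-2 + 63\right)\right) + 2906 = \left(840 - 2684\right) + 2906 = -1844 + 2906 = 1062$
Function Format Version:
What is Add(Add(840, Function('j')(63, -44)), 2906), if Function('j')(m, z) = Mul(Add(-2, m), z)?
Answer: 1062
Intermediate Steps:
Function('j')(m, z) = Mul(z, Add(-2, m))
Add(Add(840, Function('j')(63, -44)), 2906) = Add(Add(840, Mul(-44, Add(-2, 63))), 2906) = Add(Add(840, Mul(-44, 61)), 2906) = Add(Add(840, -2684), 2906) = Add(-1844, 2906) = 1062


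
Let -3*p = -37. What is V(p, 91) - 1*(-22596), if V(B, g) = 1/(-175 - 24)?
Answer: 4496603/199 ≈ 22596.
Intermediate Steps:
p = 37/3 (p = -⅓*(-37) = 37/3 ≈ 12.333)
V(B, g) = -1/199 (V(B, g) = 1/(-199) = -1/199)
V(p, 91) - 1*(-22596) = -1/199 - 1*(-22596) = -1/199 + 22596 = 4496603/199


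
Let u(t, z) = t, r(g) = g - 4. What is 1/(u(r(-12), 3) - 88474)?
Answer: -1/88490 ≈ -1.1301e-5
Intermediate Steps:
r(g) = -4 + g
1/(u(r(-12), 3) - 88474) = 1/((-4 - 12) - 88474) = 1/(-16 - 88474) = 1/(-88490) = -1/88490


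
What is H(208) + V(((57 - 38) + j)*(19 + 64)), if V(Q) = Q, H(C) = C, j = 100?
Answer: 10085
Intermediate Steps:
H(208) + V(((57 - 38) + j)*(19 + 64)) = 208 + ((57 - 38) + 100)*(19 + 64) = 208 + (19 + 100)*83 = 208 + 119*83 = 208 + 9877 = 10085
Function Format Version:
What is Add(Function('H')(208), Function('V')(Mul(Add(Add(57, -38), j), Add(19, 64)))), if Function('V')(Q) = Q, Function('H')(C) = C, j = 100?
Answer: 10085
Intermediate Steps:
Add(Function('H')(208), Function('V')(Mul(Add(Add(57, -38), j), Add(19, 64)))) = Add(208, Mul(Add(Add(57, -38), 100), Add(19, 64))) = Add(208, Mul(Add(19, 100), 83)) = Add(208, Mul(119, 83)) = Add(208, 9877) = 10085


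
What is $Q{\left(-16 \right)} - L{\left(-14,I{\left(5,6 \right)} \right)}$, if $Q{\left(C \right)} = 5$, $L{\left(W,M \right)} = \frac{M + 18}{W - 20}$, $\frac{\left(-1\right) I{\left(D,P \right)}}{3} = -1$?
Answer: $\frac{191}{34} \approx 5.6176$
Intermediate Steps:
$I{\left(D,P \right)} = 3$ ($I{\left(D,P \right)} = \left(-3\right) \left(-1\right) = 3$)
$L{\left(W,M \right)} = \frac{18 + M}{-20 + W}$
$Q{\left(-16 \right)} - L{\left(-14,I{\left(5,6 \right)} \right)} = 5 - \frac{18 + 3}{-20 - 14} = 5 - \frac{1}{-34} \cdot 21 = 5 - \left(- \frac{1}{34}\right) 21 = 5 - - \frac{21}{34} = 5 + \frac{21}{34} = \frac{191}{34}$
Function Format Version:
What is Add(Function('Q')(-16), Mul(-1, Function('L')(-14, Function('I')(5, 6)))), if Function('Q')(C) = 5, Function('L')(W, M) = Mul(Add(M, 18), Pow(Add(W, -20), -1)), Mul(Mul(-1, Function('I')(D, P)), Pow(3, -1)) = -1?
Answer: Rational(191, 34) ≈ 5.6176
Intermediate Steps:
Function('I')(D, P) = 3 (Function('I')(D, P) = Mul(-3, -1) = 3)
Function('L')(W, M) = Mul(Pow(Add(-20, W), -1), Add(18, M)) (Function('L')(W, M) = Mul(Add(18, M), Pow(Add(-20, W), -1)) = Mul(Pow(Add(-20, W), -1), Add(18, M)))
Add(Function('Q')(-16), Mul(-1, Function('L')(-14, Function('I')(5, 6)))) = Add(5, Mul(-1, Mul(Pow(Add(-20, -14), -1), Add(18, 3)))) = Add(5, Mul(-1, Mul(Pow(-34, -1), 21))) = Add(5, Mul(-1, Mul(Rational(-1, 34), 21))) = Add(5, Mul(-1, Rational(-21, 34))) = Add(5, Rational(21, 34)) = Rational(191, 34)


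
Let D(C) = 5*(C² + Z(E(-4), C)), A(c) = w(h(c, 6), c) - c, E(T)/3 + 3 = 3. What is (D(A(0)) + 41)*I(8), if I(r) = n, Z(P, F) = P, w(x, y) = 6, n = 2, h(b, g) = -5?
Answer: 442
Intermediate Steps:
E(T) = 0 (E(T) = -9 + 3*3 = -9 + 9 = 0)
A(c) = 6 - c
I(r) = 2
D(C) = 5*C² (D(C) = 5*(C² + 0) = 5*C²)
(D(A(0)) + 41)*I(8) = (5*(6 - 1*0)² + 41)*2 = (5*(6 + 0)² + 41)*2 = (5*6² + 41)*2 = (5*36 + 41)*2 = (180 + 41)*2 = 221*2 = 442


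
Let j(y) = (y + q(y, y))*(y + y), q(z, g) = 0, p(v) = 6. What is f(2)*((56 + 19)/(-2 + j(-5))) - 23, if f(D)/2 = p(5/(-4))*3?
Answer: 133/4 ≈ 33.250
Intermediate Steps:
f(D) = 36 (f(D) = 2*(6*3) = 2*18 = 36)
j(y) = 2*y² (j(y) = (y + 0)*(y + y) = y*(2*y) = 2*y²)
f(2)*((56 + 19)/(-2 + j(-5))) - 23 = 36*((56 + 19)/(-2 + 2*(-5)²)) - 23 = 36*(75/(-2 + 2*25)) - 23 = 36*(75/(-2 + 50)) - 23 = 36*(75/48) - 23 = 36*(75*(1/48)) - 23 = 36*(25/16) - 23 = 225/4 - 23 = 133/4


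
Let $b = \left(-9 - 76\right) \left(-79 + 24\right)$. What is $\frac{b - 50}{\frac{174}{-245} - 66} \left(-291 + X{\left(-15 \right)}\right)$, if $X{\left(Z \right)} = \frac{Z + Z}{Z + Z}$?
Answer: $\frac{164303125}{8172} \approx 20106.0$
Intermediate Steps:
$X{\left(Z \right)} = 1$ ($X{\left(Z \right)} = \frac{2 Z}{2 Z} = 2 Z \frac{1}{2 Z} = 1$)
$b = 4675$ ($b = \left(-85\right) \left(-55\right) = 4675$)
$\frac{b - 50}{\frac{174}{-245} - 66} \left(-291 + X{\left(-15 \right)}\right) = \frac{4675 - 50}{\frac{174}{-245} - 66} \left(-291 + 1\right) = \frac{4625}{174 \left(- \frac{1}{245}\right) - 66} \left(-290\right) = \frac{4625}{- \frac{174}{245} - 66} \left(-290\right) = \frac{4625}{- \frac{16344}{245}} \left(-290\right) = 4625 \left(- \frac{245}{16344}\right) \left(-290\right) = \left(- \frac{1133125}{16344}\right) \left(-290\right) = \frac{164303125}{8172}$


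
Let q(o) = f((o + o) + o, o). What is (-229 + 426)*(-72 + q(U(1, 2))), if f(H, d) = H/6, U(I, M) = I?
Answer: -28171/2 ≈ -14086.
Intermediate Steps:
f(H, d) = H/6 (f(H, d) = H*(⅙) = H/6)
q(o) = o/2 (q(o) = ((o + o) + o)/6 = (2*o + o)/6 = (3*o)/6 = o/2)
(-229 + 426)*(-72 + q(U(1, 2))) = (-229 + 426)*(-72 + (½)*1) = 197*(-72 + ½) = 197*(-143/2) = -28171/2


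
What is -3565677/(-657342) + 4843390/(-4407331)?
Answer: 88874858927/20546977122 ≈ 4.3254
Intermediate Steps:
-3565677/(-657342) + 4843390/(-4407331) = -3565677*(-1/657342) + 4843390*(-1/4407331) = 1188559/219114 - 4843390/4407331 = 88874858927/20546977122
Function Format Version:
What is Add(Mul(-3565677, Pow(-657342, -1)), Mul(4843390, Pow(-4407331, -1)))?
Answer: Rational(88874858927, 20546977122) ≈ 4.3254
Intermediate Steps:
Add(Mul(-3565677, Pow(-657342, -1)), Mul(4843390, Pow(-4407331, -1))) = Add(Mul(-3565677, Rational(-1, 657342)), Mul(4843390, Rational(-1, 4407331))) = Add(Rational(1188559, 219114), Rational(-4843390, 4407331)) = Rational(88874858927, 20546977122)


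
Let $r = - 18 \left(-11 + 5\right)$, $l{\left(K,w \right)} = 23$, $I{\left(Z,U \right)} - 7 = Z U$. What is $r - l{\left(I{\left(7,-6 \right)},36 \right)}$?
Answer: $85$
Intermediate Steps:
$I{\left(Z,U \right)} = 7 + U Z$ ($I{\left(Z,U \right)} = 7 + Z U = 7 + U Z$)
$r = 108$ ($r = \left(-18\right) \left(-6\right) = 108$)
$r - l{\left(I{\left(7,-6 \right)},36 \right)} = 108 - 23 = 85$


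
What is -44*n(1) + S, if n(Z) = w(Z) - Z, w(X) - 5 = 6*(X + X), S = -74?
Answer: -778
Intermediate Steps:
w(X) = 5 + 12*X (w(X) = 5 + 6*(X + X) = 5 + 6*(2*X) = 5 + 12*X)
n(Z) = 5 + 11*Z (n(Z) = (5 + 12*Z) - Z = 5 + 11*Z)
-44*n(1) + S = -44*(5 + 11*1) - 74 = -44*(5 + 11) - 74 = -44*16 - 74 = -704 - 74 = -778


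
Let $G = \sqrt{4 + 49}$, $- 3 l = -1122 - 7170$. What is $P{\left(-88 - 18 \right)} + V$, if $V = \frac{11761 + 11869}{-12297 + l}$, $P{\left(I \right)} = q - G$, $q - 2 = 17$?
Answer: $\frac{157497}{9533} - \sqrt{53} \approx 9.2411$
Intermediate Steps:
$q = 19$ ($q = 2 + 17 = 19$)
$l = 2764$ ($l = - \frac{-1122 - 7170}{3} = \left(- \frac{1}{3}\right) \left(-8292\right) = 2764$)
$G = \sqrt{53} \approx 7.2801$
$P{\left(I \right)} = 19 - \sqrt{53}$
$V = - \frac{23630}{9533}$ ($V = \frac{11761 + 11869}{-12297 + 2764} = \frac{23630}{-9533} = 23630 \left(- \frac{1}{9533}\right) = - \frac{23630}{9533} \approx -2.4788$)
$P{\left(-88 - 18 \right)} + V = \left(19 - \sqrt{53}\right) - \frac{23630}{9533} = \frac{157497}{9533} - \sqrt{53}$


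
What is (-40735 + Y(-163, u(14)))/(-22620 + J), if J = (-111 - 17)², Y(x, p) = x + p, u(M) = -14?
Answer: 10228/1559 ≈ 6.5606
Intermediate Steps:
Y(x, p) = p + x
J = 16384 (J = (-128)² = 16384)
(-40735 + Y(-163, u(14)))/(-22620 + J) = (-40735 + (-14 - 163))/(-22620 + 16384) = (-40735 - 177)/(-6236) = -40912*(-1/6236) = 10228/1559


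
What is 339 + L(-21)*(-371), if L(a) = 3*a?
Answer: 23712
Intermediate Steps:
339 + L(-21)*(-371) = 339 + (3*(-21))*(-371) = 339 - 63*(-371) = 339 + 23373 = 23712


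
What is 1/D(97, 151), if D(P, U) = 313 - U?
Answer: 1/162 ≈ 0.0061728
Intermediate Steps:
1/D(97, 151) = 1/(313 - 1*151) = 1/(313 - 151) = 1/162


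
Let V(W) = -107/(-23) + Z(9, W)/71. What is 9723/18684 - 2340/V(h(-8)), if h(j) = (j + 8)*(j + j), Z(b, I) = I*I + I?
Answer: -334844173/666396 ≈ -502.47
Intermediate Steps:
Z(b, I) = I + I² (Z(b, I) = I² + I = I + I²)
h(j) = 2*j*(8 + j) (h(j) = (8 + j)*(2*j) = 2*j*(8 + j))
V(W) = 107/23 + W*(1 + W)/71 (V(W) = -107/(-23) + (W*(1 + W))/71 = -107*(-1/23) + (W*(1 + W))*(1/71) = 107/23 + W*(1 + W)/71)
9723/18684 - 2340/V(h(-8)) = 9723/18684 - 2340/(107/23 + (2*(-8)*(8 - 8))*(1 + 2*(-8)*(8 - 8))/71) = 9723*(1/18684) - 2340/(107/23 + (2*(-8)*0)*(1 + 2*(-8)*0)/71) = 3241/6228 - 2340/(107/23 + (1/71)*0*(1 + 0)) = 3241/6228 - 2340/(107/23 + (1/71)*0*1) = 3241/6228 - 2340/(107/23 + 0) = 3241/6228 - 2340/107/23 = 3241/6228 - 2340*23/107 = 3241/6228 - 53820/107 = -334844173/666396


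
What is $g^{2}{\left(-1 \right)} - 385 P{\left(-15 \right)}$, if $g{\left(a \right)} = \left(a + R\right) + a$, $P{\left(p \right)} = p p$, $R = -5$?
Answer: $-86576$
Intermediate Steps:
$P{\left(p \right)} = p^{2}$
$g{\left(a \right)} = -5 + 2 a$ ($g{\left(a \right)} = \left(a - 5\right) + a = \left(-5 + a\right) + a = -5 + 2 a$)
$g^{2}{\left(-1 \right)} - 385 P{\left(-15 \right)} = \left(-5 + 2 \left(-1\right)\right)^{2} - 385 \left(-15\right)^{2} = \left(-5 - 2\right)^{2} - 86625 = \left(-7\right)^{2} - 86625 = 49 - 86625 = -86576$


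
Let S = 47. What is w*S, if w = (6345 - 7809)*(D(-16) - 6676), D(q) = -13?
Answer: 460256712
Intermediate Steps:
w = 9792696 (w = (6345 - 7809)*(-13 - 6676) = -1464*(-6689) = 9792696)
w*S = 9792696*47 = 460256712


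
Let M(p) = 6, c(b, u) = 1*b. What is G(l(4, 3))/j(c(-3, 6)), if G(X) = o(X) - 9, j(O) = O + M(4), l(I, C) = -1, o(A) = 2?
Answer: -7/3 ≈ -2.3333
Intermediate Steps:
c(b, u) = b
j(O) = 6 + O (j(O) = O + 6 = 6 + O)
G(X) = -7 (G(X) = 2 - 9 = -7)
G(l(4, 3))/j(c(-3, 6)) = -7/(6 - 3) = -7/3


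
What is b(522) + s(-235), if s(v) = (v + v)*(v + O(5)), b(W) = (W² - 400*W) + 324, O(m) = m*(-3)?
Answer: 181508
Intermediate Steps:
O(m) = -3*m
b(W) = 324 + W² - 400*W
s(v) = 2*v*(-15 + v) (s(v) = (v + v)*(v - 3*5) = (2*v)*(v - 15) = (2*v)*(-15 + v) = 2*v*(-15 + v))
b(522) + s(-235) = (324 + 522² - 400*522) + 2*(-235)*(-15 - 235) = (324 + 272484 - 208800) + 2*(-235)*(-250) = 64008 + 117500 = 181508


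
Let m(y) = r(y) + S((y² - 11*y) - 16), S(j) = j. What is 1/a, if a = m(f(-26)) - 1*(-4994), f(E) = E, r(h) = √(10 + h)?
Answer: 1485/8820904 - I/8820904 ≈ 0.00016835 - 1.1337e-7*I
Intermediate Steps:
m(y) = -16 + y² + √(10 + y) - 11*y (m(y) = √(10 + y) + ((y² - 11*y) - 16) = √(10 + y) + (-16 + y² - 11*y) = -16 + y² + √(10 + y) - 11*y)
a = 5940 + 4*I (a = (-16 + (-26)² + √(10 - 26) - 11*(-26)) - 1*(-4994) = (-16 + 676 + √(-16) + 286) + 4994 = (-16 + 676 + 4*I + 286) + 4994 = (946 + 4*I) + 4994 = 5940 + 4*I ≈ 5940.0 + 4.0*I)
1/a = 1/(5940 + 4*I) = (5940 - 4*I)/35283616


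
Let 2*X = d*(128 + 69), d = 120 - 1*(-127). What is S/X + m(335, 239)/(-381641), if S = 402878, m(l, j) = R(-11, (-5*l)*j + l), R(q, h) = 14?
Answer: 23654526490/1428482263 ≈ 16.559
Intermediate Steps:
d = 247 (d = 120 + 127 = 247)
X = 48659/2 (X = (247*(128 + 69))/2 = (247*197)/2 = (½)*48659 = 48659/2 ≈ 24330.)
m(l, j) = 14
S/X + m(335, 239)/(-381641) = 402878/(48659/2) + 14/(-381641) = 402878*(2/48659) + 14*(-1/381641) = 805756/48659 - 14/381641 = 23654526490/1428482263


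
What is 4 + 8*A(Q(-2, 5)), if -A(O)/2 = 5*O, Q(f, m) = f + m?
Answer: -236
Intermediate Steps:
A(O) = -10*O
4 + 8*A(Q(-2, 5)) = 4 + 8*(-10*(-2 + 5)) = 4 + 8*(-10*3) = 4 + 8*(-30) = 4 - 240 = -236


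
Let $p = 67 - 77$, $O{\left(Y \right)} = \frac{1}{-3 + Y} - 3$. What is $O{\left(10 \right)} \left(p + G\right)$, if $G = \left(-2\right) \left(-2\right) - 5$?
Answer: $\frac{220}{7} \approx 31.429$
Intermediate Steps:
$O{\left(Y \right)} = -3 + \frac{1}{-3 + Y}$
$p = -10$ ($p = 67 - 77 = -10$)
$G = -1$ ($G = 4 - 5 = -1$)
$O{\left(10 \right)} \left(p + G\right) = \frac{10 - 30}{-3 + 10} \left(-10 - 1\right) = \frac{10 - 30}{7} \left(-11\right) = \frac{1}{7} \left(-20\right) \left(-11\right) = \left(- \frac{20}{7}\right) \left(-11\right) = \frac{220}{7}$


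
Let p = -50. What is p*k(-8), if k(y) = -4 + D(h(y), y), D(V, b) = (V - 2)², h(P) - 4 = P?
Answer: -1600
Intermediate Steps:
h(P) = 4 + P
D(V, b) = (-2 + V)²
k(y) = -4 + (2 + y)² (k(y) = -4 + (-2 + (4 + y))² = -4 + (2 + y)²)
p*k(-8) = -(-400)*(4 - 8) = -(-400)*(-4) = -50*32 = -1600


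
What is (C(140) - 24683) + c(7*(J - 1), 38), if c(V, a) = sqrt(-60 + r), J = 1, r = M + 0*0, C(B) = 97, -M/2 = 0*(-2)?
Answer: -24586 + 2*I*sqrt(15) ≈ -24586.0 + 7.746*I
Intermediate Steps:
M = 0 (M = -0*(-2) = -2*0 = 0)
r = 0 (r = 0 + 0*0 = 0 + 0 = 0)
c(V, a) = 2*I*sqrt(15) (c(V, a) = sqrt(-60 + 0) = sqrt(-60) = 2*I*sqrt(15))
(C(140) - 24683) + c(7*(J - 1), 38) = (97 - 24683) + 2*I*sqrt(15) = -24586 + 2*I*sqrt(15)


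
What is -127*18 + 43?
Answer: -2243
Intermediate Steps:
-127*18 + 43 = -2286 + 43 = -2243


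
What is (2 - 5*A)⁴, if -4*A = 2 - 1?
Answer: 28561/256 ≈ 111.57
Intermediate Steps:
A = -¼ (A = -(2 - 1)/4 = -¼*1 = -¼ ≈ -0.25000)
(2 - 5*A)⁴ = (2 - 5*(-¼))⁴ = (2 + 5/4)⁴ = (13/4)⁴ = 28561/256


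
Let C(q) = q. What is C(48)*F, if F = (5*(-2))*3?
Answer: -1440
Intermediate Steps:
F = -30 (F = -10*3 = -30)
C(48)*F = 48*(-30) = -1440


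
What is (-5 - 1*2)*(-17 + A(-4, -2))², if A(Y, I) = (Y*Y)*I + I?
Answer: -18207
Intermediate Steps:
A(Y, I) = I + I*Y² (A(Y, I) = Y²*I + I = I*Y² + I = I + I*Y²)
(-5 - 1*2)*(-17 + A(-4, -2))² = (-5 - 1*2)*(-17 - 2*(1 + (-4)²))² = (-5 - 2)*(-17 - 2*(1 + 16))² = -7*(-17 - 2*17)² = -7*(-17 - 34)² = -7*(-51)² = -7*2601 = -18207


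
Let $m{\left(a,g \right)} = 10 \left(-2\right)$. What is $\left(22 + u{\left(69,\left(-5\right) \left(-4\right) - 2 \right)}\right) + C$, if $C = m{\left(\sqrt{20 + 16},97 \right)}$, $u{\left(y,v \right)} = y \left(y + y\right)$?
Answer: $9524$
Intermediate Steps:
$u{\left(y,v \right)} = 2 y^{2}$ ($u{\left(y,v \right)} = y 2 y = 2 y^{2}$)
$m{\left(a,g \right)} = -20$
$C = -20$
$\left(22 + u{\left(69,\left(-5\right) \left(-4\right) - 2 \right)}\right) + C = \left(22 + 2 \cdot 69^{2}\right) - 20 = \left(22 + 2 \cdot 4761\right) - 20 = \left(22 + 9522\right) - 20 = 9544 - 20 = 9524$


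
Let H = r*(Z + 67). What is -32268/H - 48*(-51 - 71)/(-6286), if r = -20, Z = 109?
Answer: 22777941/2765840 ≈ 8.2354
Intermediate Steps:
H = -3520 (H = -20*(109 + 67) = -20*176 = -3520)
-32268/H - 48*(-51 - 71)/(-6286) = -32268/(-3520) - 48*(-51 - 71)/(-6286) = -32268*(-1/3520) - 48*(-122)*(-1/6286) = 8067/880 + 5856*(-1/6286) = 8067/880 - 2928/3143 = 22777941/2765840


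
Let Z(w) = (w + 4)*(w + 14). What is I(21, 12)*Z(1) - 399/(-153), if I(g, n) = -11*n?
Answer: -504767/51 ≈ -9897.4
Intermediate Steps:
Z(w) = (4 + w)*(14 + w)
I(21, 12)*Z(1) - 399/(-153) = (-11*12)*(56 + 1**2 + 18*1) - 399/(-153) = -132*(56 + 1 + 18) - 399*(-1/153) = -132*75 + 133/51 = -9900 + 133/51 = -504767/51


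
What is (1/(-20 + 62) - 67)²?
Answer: 7912969/1764 ≈ 4485.8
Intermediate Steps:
(1/(-20 + 62) - 67)² = (1/42 - 67)² = (-2813/42)² = 7912969/1764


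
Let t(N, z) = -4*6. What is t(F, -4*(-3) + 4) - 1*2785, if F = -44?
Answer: -2809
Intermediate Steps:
t(N, z) = -24
t(F, -4*(-3) + 4) - 1*2785 = -24 - 1*2785 = -24 - 2785 = -2809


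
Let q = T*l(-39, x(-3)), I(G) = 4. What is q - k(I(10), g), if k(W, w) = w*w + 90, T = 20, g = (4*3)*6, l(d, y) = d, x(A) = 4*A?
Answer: -6054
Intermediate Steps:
g = 72 (g = 12*6 = 72)
k(W, w) = 90 + w² (k(W, w) = w² + 90 = 90 + w²)
q = -780 (q = 20*(-39) = -780)
q - k(I(10), g) = -780 - (90 + 72²) = -780 - (90 + 5184) = -780 - 1*5274 = -780 - 5274 = -6054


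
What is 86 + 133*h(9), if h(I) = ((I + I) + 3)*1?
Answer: 2879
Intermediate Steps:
h(I) = 3 + 2*I (h(I) = (2*I + 3)*1 = (3 + 2*I)*1 = 3 + 2*I)
86 + 133*h(9) = 86 + 133*(3 + 2*9) = 86 + 133*(3 + 18) = 86 + 133*21 = 86 + 2793 = 2879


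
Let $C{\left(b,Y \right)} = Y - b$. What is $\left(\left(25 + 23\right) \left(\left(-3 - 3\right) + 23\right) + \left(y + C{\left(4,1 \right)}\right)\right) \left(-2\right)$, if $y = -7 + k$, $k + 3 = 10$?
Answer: $-1626$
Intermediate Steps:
$k = 7$ ($k = -3 + 10 = 7$)
$y = 0$ ($y = -7 + 7 = 0$)
$\left(\left(25 + 23\right) \left(\left(-3 - 3\right) + 23\right) + \left(y + C{\left(4,1 \right)}\right)\right) \left(-2\right) = \left(\left(25 + 23\right) \left(\left(-3 - 3\right) + 23\right) + \left(0 + \left(1 - 4\right)\right)\right) \left(-2\right) = \left(48 \left(\left(-3 - 3\right) + 23\right) + \left(0 + \left(1 - 4\right)\right)\right) \left(-2\right) = \left(48 \left(-6 + 23\right) + \left(0 - 3\right)\right) \left(-2\right) = \left(48 \cdot 17 - 3\right) \left(-2\right) = \left(816 - 3\right) \left(-2\right) = 813 \left(-2\right) = -1626$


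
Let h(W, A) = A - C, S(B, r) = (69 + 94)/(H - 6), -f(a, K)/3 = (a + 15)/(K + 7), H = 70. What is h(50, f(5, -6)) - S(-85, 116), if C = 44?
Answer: -6819/64 ≈ -106.55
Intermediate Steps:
f(a, K) = -3*(15 + a)/(7 + K) (f(a, K) = -3*(a + 15)/(K + 7) = -3*(15 + a)/(7 + K))
S(B, r) = 163/64 (S(B, r) = (69 + 94)/(70 - 6) = 163/64)
h(W, A) = -44 + A (h(W, A) = A - 1*44 = A - 44 = -44 + A)
h(50, f(5, -6)) - S(-85, 116) = (-44 + 3*(-15 - 1*5)/(7 - 6)) - 1*163/64 = (-44 + 3*(-15 - 5)/1) - 163/64 = (-44 + 3*1*(-20)) - 163/64 = (-44 - 60) - 163/64 = -104 - 163/64 = -6819/64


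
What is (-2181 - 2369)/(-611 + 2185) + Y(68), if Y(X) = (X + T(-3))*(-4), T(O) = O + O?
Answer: -197451/787 ≈ -250.89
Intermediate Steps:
T(O) = 2*O
Y(X) = 24 - 4*X (Y(X) = (X + 2*(-3))*(-4) = (X - 6)*(-4) = (-6 + X)*(-4) = 24 - 4*X)
(-2181 - 2369)/(-611 + 2185) + Y(68) = (-2181 - 2369)/(-611 + 2185) + (24 - 4*68) = -4550/1574 + (24 - 272) = -4550*1/1574 - 248 = -2275/787 - 248 = -197451/787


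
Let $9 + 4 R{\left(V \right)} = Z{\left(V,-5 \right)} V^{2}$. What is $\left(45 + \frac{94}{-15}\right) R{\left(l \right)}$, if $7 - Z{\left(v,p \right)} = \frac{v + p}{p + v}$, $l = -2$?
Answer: $\frac{581}{4} \approx 145.25$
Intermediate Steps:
$Z{\left(v,p \right)} = 6$ ($Z{\left(v,p \right)} = 7 - \frac{v + p}{p + v} = 7 - \frac{p + v}{p + v} = 7 - 1 = 6$)
$R{\left(V \right)} = - \frac{9}{4} + \frac{3 V^{2}}{2}$ ($R{\left(V \right)} = - \frac{9}{4} + \frac{6 V^{2}}{4} = - \frac{9}{4} + \frac{3 V^{2}}{2}$)
$\left(45 + \frac{94}{-15}\right) R{\left(l \right)} = \left(45 + \frac{94}{-15}\right) \left(- \frac{9}{4} + \frac{3 \left(-2\right)^{2}}{2}\right) = \left(45 + 94 \left(- \frac{1}{15}\right)\right) \left(- \frac{9}{4} + \frac{3}{2} \cdot 4\right) = \left(45 - \frac{94}{15}\right) \left(- \frac{9}{4} + 6\right) = \frac{581}{15} \cdot \frac{15}{4} = \frac{581}{4}$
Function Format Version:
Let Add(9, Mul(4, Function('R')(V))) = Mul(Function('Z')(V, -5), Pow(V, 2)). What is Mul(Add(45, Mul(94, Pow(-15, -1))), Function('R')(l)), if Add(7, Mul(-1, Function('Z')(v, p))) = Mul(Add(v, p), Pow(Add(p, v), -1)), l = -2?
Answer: Rational(581, 4) ≈ 145.25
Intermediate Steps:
Function('Z')(v, p) = 6 (Function('Z')(v, p) = Add(7, Mul(-1, Mul(Add(v, p), Pow(Add(p, v), -1)))) = Add(7, Mul(-1, Mul(Add(p, v), Pow(Add(p, v), -1)))) = Add(7, Mul(-1, 1)) = Add(7, -1) = 6)
Function('R')(V) = Add(Rational(-9, 4), Mul(Rational(3, 2), Pow(V, 2))) (Function('R')(V) = Add(Rational(-9, 4), Mul(Rational(1, 4), Mul(6, Pow(V, 2)))) = Add(Rational(-9, 4), Mul(Rational(3, 2), Pow(V, 2))))
Mul(Add(45, Mul(94, Pow(-15, -1))), Function('R')(l)) = Mul(Add(45, Mul(94, Pow(-15, -1))), Add(Rational(-9, 4), Mul(Rational(3, 2), Pow(-2, 2)))) = Mul(Add(45, Mul(94, Rational(-1, 15))), Add(Rational(-9, 4), Mul(Rational(3, 2), 4))) = Mul(Add(45, Rational(-94, 15)), Add(Rational(-9, 4), 6)) = Mul(Rational(581, 15), Rational(15, 4)) = Rational(581, 4)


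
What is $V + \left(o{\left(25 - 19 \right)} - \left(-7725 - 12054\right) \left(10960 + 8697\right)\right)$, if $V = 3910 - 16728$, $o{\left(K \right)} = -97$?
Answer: $388782888$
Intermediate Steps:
$V = -12818$ ($V = 3910 - 16728 = -12818$)
$V + \left(o{\left(25 - 19 \right)} - \left(-7725 - 12054\right) \left(10960 + 8697\right)\right) = -12818 - \left(97 + \left(-7725 - 12054\right) \left(10960 + 8697\right)\right) = -12818 - \left(97 - 388795803\right) = -12818 - -388795706 = -12818 + \left(-97 + 388795803\right) = -12818 + 388795706 = 388782888$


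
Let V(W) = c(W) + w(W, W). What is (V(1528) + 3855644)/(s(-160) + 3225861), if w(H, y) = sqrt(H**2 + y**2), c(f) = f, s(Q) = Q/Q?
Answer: 1928586/1612931 + 764*sqrt(2)/1612931 ≈ 1.1964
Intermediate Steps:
s(Q) = 1
V(W) = W + sqrt(2)*sqrt(W**2) (V(W) = W + sqrt(W**2 + W**2) = W + sqrt(2*W**2) = W + sqrt(2)*sqrt(W**2))
(V(1528) + 3855644)/(s(-160) + 3225861) = ((1528 + sqrt(2)*sqrt(1528**2)) + 3855644)/(1 + 3225861) = ((1528 + sqrt(2)*sqrt(2334784)) + 3855644)/3225862 = ((1528 + sqrt(2)*1528) + 3855644)*(1/3225862) = ((1528 + 1528*sqrt(2)) + 3855644)*(1/3225862) = (3857172 + 1528*sqrt(2))*(1/3225862) = 1928586/1612931 + 764*sqrt(2)/1612931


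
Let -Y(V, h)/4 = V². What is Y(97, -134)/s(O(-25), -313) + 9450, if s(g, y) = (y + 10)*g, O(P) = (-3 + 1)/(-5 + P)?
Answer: 1142630/101 ≈ 11313.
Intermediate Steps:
Y(V, h) = -4*V²
O(P) = -2/(-5 + P)
s(g, y) = g*(10 + y) (s(g, y) = (10 + y)*g = g*(10 + y))
Y(97, -134)/s(O(-25), -313) + 9450 = (-4*97²)/(((-2/(-5 - 25))*(10 - 313))) + 9450 = (-4*9409)/((-2/(-30)*(-303))) + 9450 = -37636/(-2*(-1/30)*(-303)) + 9450 = -37636/((1/15)*(-303)) + 9450 = -37636/(-101/5) + 9450 = -37636*(-5/101) + 9450 = 188180/101 + 9450 = 1142630/101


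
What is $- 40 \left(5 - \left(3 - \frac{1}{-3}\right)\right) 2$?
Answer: $- \frac{400}{3} \approx -133.33$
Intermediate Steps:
$- 40 \left(5 - \left(3 - \frac{1}{-3}\right)\right) 2 = - 40 \left(5 + \left(-3 + 1 \left(- \frac{1}{3}\right)\right)\right) 2 = - 40 \left(5 - \frac{10}{3}\right) 2 = - 40 \cdot \frac{5}{3} \cdot 2 = \left(-40\right) \frac{10}{3} = - \frac{400}{3}$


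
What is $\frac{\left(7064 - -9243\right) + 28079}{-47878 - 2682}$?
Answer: $- \frac{22193}{25280} \approx -0.87789$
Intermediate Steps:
$\frac{\left(7064 - -9243\right) + 28079}{-47878 - 2682} = \frac{\left(7064 + 9243\right) + 28079}{-50560} = \left(16307 + 28079\right) \left(- \frac{1}{50560}\right) = 44386 \left(- \frac{1}{50560}\right) = - \frac{22193}{25280}$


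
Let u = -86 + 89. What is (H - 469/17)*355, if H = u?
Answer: -148390/17 ≈ -8728.8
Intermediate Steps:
u = 3
H = 3
(H - 469/17)*355 = (3 - 469/17)*355 = -418/17*355 = -148390/17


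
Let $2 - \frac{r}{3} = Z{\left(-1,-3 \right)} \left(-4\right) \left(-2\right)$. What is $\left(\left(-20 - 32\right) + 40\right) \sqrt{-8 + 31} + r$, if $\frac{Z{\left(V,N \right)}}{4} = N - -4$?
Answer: $-90 - 12 \sqrt{23} \approx -147.55$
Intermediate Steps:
$Z{\left(V,N \right)} = 16 + 4 N$ ($Z{\left(V,N \right)} = 4 \left(N - -4\right) = 4 \left(N + 4\right) = 4 \left(4 + N\right) = 16 + 4 N$)
$r = -90$ ($r = 6 - 3 \left(16 + 4 \left(-3\right)\right) \left(-4\right) \left(-2\right) = 6 - 3 \left(16 - 12\right) \left(-4\right) \left(-2\right) = 6 - 3 \cdot 4 \left(-4\right) \left(-2\right) = 6 - 3 \left(\left(-16\right) \left(-2\right)\right) = 6 - 96 = -90$)
$\left(\left(-20 - 32\right) + 40\right) \sqrt{-8 + 31} + r = \left(\left(-20 - 32\right) + 40\right) \sqrt{-8 + 31} - 90 = \left(-52 + 40\right) \sqrt{23} - 90 = - 12 \sqrt{23} - 90 = -90 - 12 \sqrt{23}$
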